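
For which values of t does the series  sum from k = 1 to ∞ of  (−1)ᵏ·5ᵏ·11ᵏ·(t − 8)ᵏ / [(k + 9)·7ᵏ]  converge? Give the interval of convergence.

Apply the ratio test: |a_{k+1}| / |a_k| = [(k + 9)/((k+1) + 9)] · 5·11/7, which tends to 55/7 as k → ∞.
The series converges when 55/7 · |t − 8| < 1, giving R = 7/55.
At t = 447/55: the terms alternate in sign and decrease monotonically to 0 in absolute value (size ~ c/k), so the alternating series test gives convergence.
At t = 433/55: the terms are asymptotic to a nonzero constant times 1/k, so the series diverges by limit comparison with Σ 1/k.

(433/55, 447/55]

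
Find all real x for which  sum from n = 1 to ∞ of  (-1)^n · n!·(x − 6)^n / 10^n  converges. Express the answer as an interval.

The ratio of consecutive coefficients is (n+1) · 1/10 → ∞.
The terms grow without bound for any (x − 6) ≠ 0, so R = 0 (convergence only at x = 6).

{6}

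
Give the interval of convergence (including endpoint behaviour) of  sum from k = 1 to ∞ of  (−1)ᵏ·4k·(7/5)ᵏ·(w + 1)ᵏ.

The ratio of consecutive coefficients is [4(k+1)/4k] · 7/5 → 7/5.
Thus R = 1/(7/5) = 5/7.
Check w = -2/7: the terms do not tend to 0, so the series diverges.
Endpoint w = -12/7: the k-th term does not approach 0; divergence by the term test.

(-12/7, -2/7)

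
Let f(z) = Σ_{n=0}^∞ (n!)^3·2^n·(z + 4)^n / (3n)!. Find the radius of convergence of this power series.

R = 27/2

Apply the ratio test: |a_{n+1}| / |a_n| = (n+1)³/[(3n+1)·(3n+2)·(3n+3)] · 2, which tends to 2/27 as n → ∞.
Hence the series converges for |z + 4| < 1/(2/27) = 27/2, so the radius of convergence is 27/2.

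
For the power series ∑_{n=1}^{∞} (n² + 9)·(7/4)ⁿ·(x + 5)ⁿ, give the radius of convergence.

R = 4/7

Apply the ratio test: |a_{n+1}| / |a_n| = [((n+1)² + 9)/(n² + 9)] · 7/4, which tends to 7/4 as n → ∞.
Hence the series converges for |x + 5| < 1/(7/4) = 4/7, so the radius of convergence is 4/7.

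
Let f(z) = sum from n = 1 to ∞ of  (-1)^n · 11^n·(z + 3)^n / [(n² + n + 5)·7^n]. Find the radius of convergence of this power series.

R = 7/11

Ratio test: |a_{n+1}/a_n| = [(n² + n + 5)/((n+1)² + (n+1) + 5)] · 11/7 → 11/7 as n → ∞.
The series converges when 11/7 · |z + 3| < 1, giving R = 7/11.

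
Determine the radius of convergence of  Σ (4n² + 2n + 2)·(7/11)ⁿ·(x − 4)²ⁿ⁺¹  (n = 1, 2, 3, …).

Ratio test: |a_{n+1}/a_n| = [(4(n+1)² + 2(n+1) + 2)/(4n² + 2n + 2)] · 7/11 → 7/11 as n → ∞.
Writing y = (x − 4)², the series in y has radius 11/7, so |x − 4| < √(11/7) and R = √77/7.

R = √77/7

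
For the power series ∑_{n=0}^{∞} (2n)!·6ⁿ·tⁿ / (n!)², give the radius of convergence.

The ratio of consecutive coefficients is (2n+1)·(2n+2)/(n+1)² · 6 → 24.
Convergence for |t| · 24 < 1, i.e. |t| < 1/24. So R = 1/24.

R = 1/24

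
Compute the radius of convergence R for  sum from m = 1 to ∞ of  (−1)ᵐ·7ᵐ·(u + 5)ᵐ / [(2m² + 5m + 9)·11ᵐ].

R = 11/7

The ratio of consecutive coefficients is [(2m² + 5m + 9)/(2(m+1)² + 5(m+1) + 9)] · 7/11 → 7/11.
The series converges when 7/11 · |u + 5| < 1, giving R = 11/7.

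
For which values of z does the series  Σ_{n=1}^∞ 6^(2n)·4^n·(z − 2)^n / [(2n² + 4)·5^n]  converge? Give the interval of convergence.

By the ratio test, |a_{n+1}/a_n| = [(2n² + 4)/(2(n+1)² + 4)] · 36·4/5 → 144/5.
Hence the series converges for |z − 2| < 1/(144/5) = 5/144, so the radius of convergence is 5/144.
Endpoint z = 293/144: absolute convergence follows by limit comparison with Σ 1/n².
When z = 283/144, the terms are on the order of 1/n², so the series converges absolutely by comparison with the p-series (p = 2 > 1).

[283/144, 293/144]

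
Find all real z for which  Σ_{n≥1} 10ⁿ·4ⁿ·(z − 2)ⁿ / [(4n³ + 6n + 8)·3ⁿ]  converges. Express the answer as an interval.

By the ratio test, |a_{n+1}/a_n| = [(4n³ + 6n + 8)/(4(n+1)³ + 6(n+1) + 8)] · 10·4/3 → 40/3.
The series converges when 40/3 · |z − 2| < 1, giving R = 3/40.
Endpoint z = 83/40: the terms are on the order of 1/n³, so the series converges absolutely by comparison with the p-series (p = 3 > 1).
When z = 77/40, the series is dominated by a constant times Σ 1/n³, which converges (p = 3 > 1).

[77/40, 83/40]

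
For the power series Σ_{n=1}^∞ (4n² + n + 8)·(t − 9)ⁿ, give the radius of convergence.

By the ratio test, |a_{n+1}/a_n| = (4(n+1)² + (n+1) + 8)/(4n² + n + 8) → 1.
So the series converges when |t − 9| < 1 and diverges when |t − 9| > 1; R = 1.

R = 1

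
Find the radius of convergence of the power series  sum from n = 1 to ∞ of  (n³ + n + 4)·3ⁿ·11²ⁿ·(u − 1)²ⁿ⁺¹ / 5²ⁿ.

Ratio test: |a_{n+1}/a_n| = [((n+1)³ + (n+1) + 4)/(n³ + n + 4)] · 3·121/25 → 363/25 as n → ∞.
Since the exponent of (u − 1) increases by 2 each term, convergence requires |u − 1|² < 25/363, hence R = 5√3/33.

R = 5√3/33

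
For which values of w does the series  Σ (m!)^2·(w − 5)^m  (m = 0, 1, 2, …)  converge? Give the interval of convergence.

{5}

By the ratio test, |a_{m+1}/a_m| = (m+1)² → ∞.
The terms grow without bound for any (w − 5) ≠ 0, so R = 0 (convergence only at w = 5).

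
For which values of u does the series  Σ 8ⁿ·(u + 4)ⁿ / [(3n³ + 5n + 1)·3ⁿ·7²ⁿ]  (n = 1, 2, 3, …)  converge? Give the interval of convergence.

[-179/8, 115/8]

By the ratio test, |a_{n+1}/a_n| = [(3n³ + 5n + 1)/(3(n+1)³ + 5(n+1) + 1)] · 8/(3·49) → 8/147.
Convergence for |u + 4| · 8/147 < 1, i.e. |u + 4| < 147/8. So R = 147/8.
At u = 115/8: absolute convergence follows by limit comparison with Σ 1/n³.
When u = -179/8, the series is dominated by a constant times Σ 1/n³, which converges (p = 3 > 1).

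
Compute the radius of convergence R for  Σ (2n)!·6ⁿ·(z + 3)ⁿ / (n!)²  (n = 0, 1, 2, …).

R = 1/24

By the ratio test, |a_{n+1}/a_n| = (2n+1)·(2n+2)/(n+1)² · 6 → 24.
The series converges when 24 · |z + 3| < 1, giving R = 1/24.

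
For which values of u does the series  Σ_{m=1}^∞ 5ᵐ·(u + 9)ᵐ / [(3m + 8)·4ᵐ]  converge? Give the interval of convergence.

The ratio of consecutive coefficients is [(3m + 8)/(3(m+1) + 8)] · 5/4 → 5/4.
Hence the series converges for |u + 9| < 1/(5/4) = 4/5, so the radius of convergence is 4/5.
Endpoint u = -41/5: comparison with the harmonic series Σ 1/m shows the series diverges.
Check u = -49/5: convergence follows from the alternating series test (terms decrease monotonically to 0).

[-49/5, -41/5)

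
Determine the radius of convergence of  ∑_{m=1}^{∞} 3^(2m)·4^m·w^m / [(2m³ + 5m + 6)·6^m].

R = 1/6

By the ratio test, |a_{m+1}/a_m| = [(2m³ + 5m + 6)/(2(m+1)³ + 5(m+1) + 6)] · 9·4/6 → 6.
Thus R = 1/(6) = 1/6.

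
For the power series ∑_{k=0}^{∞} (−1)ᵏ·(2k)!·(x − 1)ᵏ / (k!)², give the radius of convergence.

R = 1/4

Ratio test: |a_{k+1}/a_k| = (2k+1)·(2k+2)/(k+1)² → 4 as k → ∞.
The series converges when 4 · |x − 1| < 1, giving R = 1/4.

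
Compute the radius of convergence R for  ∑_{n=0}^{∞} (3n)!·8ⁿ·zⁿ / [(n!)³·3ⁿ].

R = 1/72

The ratio of consecutive coefficients is (3n+1)·(3n+2)·(3n+3)/(n+1)³ · 8/3 → 72.
Thus R = 1/(72) = 1/72.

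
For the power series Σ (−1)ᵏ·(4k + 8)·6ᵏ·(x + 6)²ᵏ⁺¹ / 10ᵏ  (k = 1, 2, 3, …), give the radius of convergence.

The ratio of consecutive coefficients is [(4(k+1) + 8)/(4k + 8)] · 6/10 → 3/5.
Successive powers of (x + 6) differ by 2, so the series converges when |x + 6|² · 3/5 < 1, i.e. |x + 6| < √(5/3). So R = √15/3.

R = √15/3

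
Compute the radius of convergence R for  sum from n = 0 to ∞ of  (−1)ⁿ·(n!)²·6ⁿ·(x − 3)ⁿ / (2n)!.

The ratio of consecutive coefficients is (n+1)²/[(2n+1)·(2n+2)] · 6 → 3/2.
The series converges when 3/2 · |x − 3| < 1, giving R = 2/3.

R = 2/3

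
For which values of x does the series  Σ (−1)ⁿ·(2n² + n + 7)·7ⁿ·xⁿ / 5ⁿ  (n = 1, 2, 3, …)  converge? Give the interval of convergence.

(-5/7, 5/7)

Ratio test: |a_{n+1}/a_n| = [(2(n+1)² + (n+1) + 7)/(2n² + n + 7)] · 7/5 → 7/5 as n → ∞.
Hence the series converges for |x| < 1/(7/5) = 5/7, so the radius of convergence is 5/7.
At x = 5/7: the n-th term does not approach 0; divergence by the term test.
Endpoint x = -5/7: the terms have absolute value of order n², which does not tend to 0, so the series diverges by the divergence test.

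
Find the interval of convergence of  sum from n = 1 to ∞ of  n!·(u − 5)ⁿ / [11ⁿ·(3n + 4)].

Ratio test: |a_{n+1}/a_n| = (n+1) · 1/11 · (3n + 4)/(3(n+1) + 4) → ∞ as n → ∞.
Since the ratio → ∞, the series diverges for every u ≠ 5, and R = 0.

{5}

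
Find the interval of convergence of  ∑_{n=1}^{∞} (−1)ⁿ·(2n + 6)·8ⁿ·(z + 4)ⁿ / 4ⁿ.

(-9/2, -7/2)

Apply the ratio test: |a_{n+1}| / |a_n| = [(2(n+1) + 6)/(2n + 6)] · 8/4, which tends to 2 as n → ∞.
Thus R = 1/(2) = 1/2.
Check z = -7/2: the n-th term does not approach 0; divergence by the term test.
Endpoint z = -9/2: the terms have absolute value of order n, which does not tend to 0, so the series diverges by the divergence test.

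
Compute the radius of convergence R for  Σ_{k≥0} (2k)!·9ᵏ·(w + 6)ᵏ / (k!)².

R = 1/36

By the ratio test, |a_{k+1}/a_k| = (2k+1)·(2k+2)/(k+1)² · 9 → 36.
The series converges when 36 · |w + 6| < 1, giving R = 1/36.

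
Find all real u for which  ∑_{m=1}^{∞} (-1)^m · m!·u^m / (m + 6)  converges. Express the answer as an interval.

Ratio test: |a_{m+1}/a_m| = (m+1) · (m + 6)/((m+1) + 6) → ∞ as m → ∞.
Since the ratio → ∞, the series diverges for every u ≠ 0, and R = 0.

{0}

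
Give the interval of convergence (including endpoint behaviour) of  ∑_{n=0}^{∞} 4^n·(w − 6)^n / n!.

By the ratio test, |a_{n+1}/a_n| = 4 · 1/(n+1) → 0.
The ratio tends to 0 regardless of w, hence R = ∞.

(−∞, ∞)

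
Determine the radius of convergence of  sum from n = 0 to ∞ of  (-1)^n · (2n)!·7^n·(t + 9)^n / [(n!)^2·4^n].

Apply the ratio test: |a_{n+1}| / |a_n| = (2n+1)·(2n+2)/(n+1)² · 7/4, which tends to 7 as n → ∞.
Hence the series converges for |t + 9| < 1/(7) = 1/7, so the radius of convergence is 1/7.

R = 1/7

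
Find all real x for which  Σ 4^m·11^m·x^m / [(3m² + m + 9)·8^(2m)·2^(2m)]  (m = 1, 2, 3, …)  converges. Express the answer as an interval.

Ratio test: |a_{m+1}/a_m| = [(3m² + m + 9)/(3(m+1)² + (m+1) + 9)] · 4·11/(64·4) → 11/64 as m → ∞.
The series converges when 11/64 · |x| < 1, giving R = 64/11.
Check x = 64/11: absolute convergence follows by limit comparison with Σ 1/m².
When x = -64/11, the terms are on the order of 1/m², so the series converges absolutely by comparison with the p-series (p = 2 > 1).

[-64/11, 64/11]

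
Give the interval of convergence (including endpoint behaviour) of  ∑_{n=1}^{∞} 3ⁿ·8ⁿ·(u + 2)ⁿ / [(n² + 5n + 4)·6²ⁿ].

The ratio of consecutive coefficients is [(n² + 5n + 4)/((n+1)² + 5(n+1) + 4)] · 3·8/36 → 2/3.
Thus R = 1/(2/3) = 3/2.
Endpoint u = -1/2: the series is dominated by a constant times Σ 1/n², which converges (p = 2 > 1).
Endpoint u = -7/2: the terms are on the order of 1/n², so the series converges absolutely by comparison with the p-series (p = 2 > 1).

[-7/2, -1/2]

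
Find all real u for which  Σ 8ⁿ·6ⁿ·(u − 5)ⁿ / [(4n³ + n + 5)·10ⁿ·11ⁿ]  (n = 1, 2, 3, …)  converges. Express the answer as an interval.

Ratio test: |a_{n+1}/a_n| = [(4n³ + n + 5)/(4(n+1)³ + (n+1) + 5)] · 8·6/(10·11) → 24/55 as n → ∞.
Hence the series converges for |u − 5| < 1/(24/55) = 55/24, so the radius of convergence is 55/24.
Endpoint u = 175/24: absolute convergence follows by limit comparison with Σ 1/n³.
At u = 65/24: the series is dominated by a constant times Σ 1/n³, which converges (p = 3 > 1).

[65/24, 175/24]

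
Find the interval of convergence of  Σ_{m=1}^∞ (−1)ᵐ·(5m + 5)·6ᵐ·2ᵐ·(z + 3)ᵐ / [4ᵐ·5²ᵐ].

(-34/3, 16/3)

Ratio test: |a_{m+1}/a_m| = [(5(m+1) + 5)/(5m + 5)] · 6·2/(4·25) → 3/25 as m → ∞.
Convergence for |z + 3| · 3/25 < 1, i.e. |z + 3| < 25/3. So R = 25/3.
Check z = 16/3: the m-th term does not approach 0; divergence by the term test.
When z = -34/3, the terms do not tend to 0, so the series diverges.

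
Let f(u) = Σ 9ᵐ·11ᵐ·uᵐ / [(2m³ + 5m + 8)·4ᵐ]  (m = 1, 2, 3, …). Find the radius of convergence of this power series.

By the ratio test, |a_{m+1}/a_m| = [(2m³ + 5m + 8)/(2(m+1)³ + 5(m+1) + 8)] · 9·11/4 → 99/4.
Thus R = 1/(99/4) = 4/99.

R = 4/99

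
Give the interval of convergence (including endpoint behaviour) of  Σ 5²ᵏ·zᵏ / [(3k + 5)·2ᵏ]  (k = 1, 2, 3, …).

Apply the ratio test: |a_{k+1}| / |a_k| = [(3k + 5)/(3(k+1) + 5)] · 25/2, which tends to 25/2 as k → ∞.
Convergence for |z| · 25/2 < 1, i.e. |z| < 2/25. So R = 2/25.
At z = 2/25: comparison with the harmonic series Σ 1/k shows the series diverges.
At z = -2/25: convergence follows from the alternating series test (terms decrease monotonically to 0).

[-2/25, 2/25)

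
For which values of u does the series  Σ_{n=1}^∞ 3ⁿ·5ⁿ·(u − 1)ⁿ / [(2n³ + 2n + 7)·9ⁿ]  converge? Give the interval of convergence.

The ratio of consecutive coefficients is [(2n³ + 2n + 7)/(2(n+1)³ + 2(n+1) + 7)] · 3·5/9 → 5/3.
Convergence for |u − 1| · 5/3 < 1, i.e. |u − 1| < 3/5. So R = 3/5.
Check u = 8/5: the terms are on the order of 1/n³, so the series converges absolutely by comparison with the p-series (p = 3 > 1).
When u = 2/5, the terms are on the order of 1/n³, so the series converges absolutely by comparison with the p-series (p = 3 > 1).

[2/5, 8/5]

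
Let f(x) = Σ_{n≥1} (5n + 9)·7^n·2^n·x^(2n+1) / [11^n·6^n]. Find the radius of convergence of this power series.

R = √231/7

Apply the ratio test: |a_{n+1}| / |a_n| = [(5(n+1) + 9)/(5n + 9)] · 7·2/(11·6), which tends to 7/33 as n → ∞.
Writing y = x², the series in y has radius 33/7, so |x| < √(33/7) and R = √231/7.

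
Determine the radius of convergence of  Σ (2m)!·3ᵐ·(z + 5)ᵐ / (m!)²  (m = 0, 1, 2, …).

Apply the ratio test: |a_{m+1}| / |a_m| = (2m+1)·(2m+2)/(m+1)² · 3, which tends to 12 as m → ∞.
Convergence for |z + 5| · 12 < 1, i.e. |z + 5| < 1/12. So R = 1/12.

R = 1/12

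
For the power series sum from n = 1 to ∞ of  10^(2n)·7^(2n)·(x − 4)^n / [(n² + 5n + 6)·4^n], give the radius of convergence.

R = 1/1225

Ratio test: |a_{n+1}/a_n| = [(n² + 5n + 6)/((n+1)² + 5(n+1) + 6)] · 100·49/4 → 1225 as n → ∞.
Convergence for |x − 4| · 1225 < 1, i.e. |x − 4| < 1/1225. So R = 1/1225.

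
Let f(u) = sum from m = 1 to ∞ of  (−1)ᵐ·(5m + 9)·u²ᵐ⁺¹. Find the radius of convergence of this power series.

The ratio of consecutive coefficients is (5(m+1) + 9)/(5m + 9) → 1.
Writing y = u², the series in y has radius 1, so |u| < √(1) = 1 and R = 1.

R = 1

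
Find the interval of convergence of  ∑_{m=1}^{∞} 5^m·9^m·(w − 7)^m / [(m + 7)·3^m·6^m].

Apply the ratio test: |a_{m+1}| / |a_m| = [(m + 7)/((m+1) + 7)] · 5·9/(3·6), which tends to 5/2 as m → ∞.
Convergence for |w − 7| · 5/2 < 1, i.e. |w − 7| < 2/5. So R = 2/5.
When w = 37/5, comparison with the harmonic series Σ 1/m shows the series diverges.
At w = 33/5: the terms alternate in sign and decrease monotonically to 0 in absolute value (size ~ c/m), so the alternating series test gives convergence.

[33/5, 37/5)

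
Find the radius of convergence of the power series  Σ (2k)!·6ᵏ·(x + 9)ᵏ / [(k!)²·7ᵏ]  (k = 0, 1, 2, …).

By the ratio test, |a_{k+1}/a_k| = (2k+1)·(2k+2)/(k+1)² · 6/7 → 24/7.
Convergence for |x + 9| · 24/7 < 1, i.e. |x + 9| < 7/24. So R = 7/24.

R = 7/24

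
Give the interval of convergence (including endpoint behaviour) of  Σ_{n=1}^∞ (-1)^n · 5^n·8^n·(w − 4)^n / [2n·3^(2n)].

(151/40, 169/40]

Apply the ratio test: |a_{n+1}| / |a_n| = [2n/2(n+1)] · 5·8/9, which tends to 40/9 as n → ∞.
Thus R = 1/(40/9) = 9/40.
Endpoint w = 169/40: an alternating series whose terms decrease to 0 in absolute value, so it converges by the Leibniz criterion.
Check w = 151/40: the terms are asymptotic to a nonzero constant times 1/n, so the series diverges by limit comparison with Σ 1/n.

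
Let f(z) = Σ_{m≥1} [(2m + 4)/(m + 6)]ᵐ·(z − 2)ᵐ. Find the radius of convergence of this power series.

R = 1/2

By the Cauchy root test, |a_m|^(1/m) = (2m + 4)/(m + 6) → 2.
Hence the series converges for |z − 2| < 1/(2) = 1/2, so the radius of convergence is 1/2.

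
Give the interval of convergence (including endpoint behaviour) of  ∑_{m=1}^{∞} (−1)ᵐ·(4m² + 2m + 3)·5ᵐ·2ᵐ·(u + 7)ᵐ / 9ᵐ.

By the ratio test, |a_{m+1}/a_m| = [(4(m+1)² + 2(m+1) + 3)/(4m² + 2m + 3)] · 5·2/9 → 10/9.
Convergence for |u + 7| · 10/9 < 1, i.e. |u + 7| < 9/10. So R = 9/10.
At u = -61/10: the m-th term does not approach 0; divergence by the term test.
At u = -79/10: the terms do not tend to 0, so the series diverges.

(-79/10, -61/10)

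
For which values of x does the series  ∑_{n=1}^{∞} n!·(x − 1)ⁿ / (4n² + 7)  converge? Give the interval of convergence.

{1}

The ratio of consecutive coefficients is (n+1) · (4n² + 7)/(4(n+1)² + 7) → ∞.
The terms grow without bound for any (x − 1) ≠ 0, so R = 0 (convergence only at x = 1).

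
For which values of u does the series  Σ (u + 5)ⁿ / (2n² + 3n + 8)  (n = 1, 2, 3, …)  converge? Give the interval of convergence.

[-6, -4]

Ratio test: |a_{n+1}/a_n| = (2n² + 3n + 8)/(2(n+1)² + 3(n+1) + 8) → 1 as n → ∞.
So the series converges when |u + 5| < 1 and diverges when |u + 5| > 1; R = 1.
When u = -4, absolute convergence follows by limit comparison with Σ 1/n².
When u = -6, the series is dominated by a constant times Σ 1/n², which converges (p = 2 > 1).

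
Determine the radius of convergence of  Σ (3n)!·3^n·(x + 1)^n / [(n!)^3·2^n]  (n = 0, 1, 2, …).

The ratio of consecutive coefficients is (3n+1)·(3n+2)·(3n+3)/(n+1)³ · 3/2 → 81/2.
Thus R = 1/(81/2) = 2/81.

R = 2/81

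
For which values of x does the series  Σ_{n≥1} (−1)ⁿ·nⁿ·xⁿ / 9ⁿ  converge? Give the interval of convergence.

{0}

Root test: |a_n|^(1/n) = n/9 → ∞.
The root grows without bound, so R = 0 (convergence only at x = 0).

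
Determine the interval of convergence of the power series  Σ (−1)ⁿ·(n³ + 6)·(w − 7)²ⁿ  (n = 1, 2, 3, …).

(6, 8)

Ratio test: |a_{n+1}/a_n| = ((n+1)³ + 6)/(n³ + 6) → 1 as n → ∞.
Successive powers of (w − 7) differ by 2, so the series converges when |w − 7|² · 1 < 1, i.e. |w − 7| < √(1) = 1. So R = 1.
At w = 8: the terms have absolute value of order n³, which does not tend to 0, so the series diverges by the divergence test.
Endpoint w = 6: the terms have absolute value of order n³, which does not tend to 0, so the series diverges by the divergence test.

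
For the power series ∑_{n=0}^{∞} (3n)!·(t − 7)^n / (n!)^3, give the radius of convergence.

Ratio test: |a_{n+1}/a_n| = (3n+1)·(3n+2)·(3n+3)/(n+1)³ → 27 as n → ∞.
Thus R = 1/(27) = 1/27.

R = 1/27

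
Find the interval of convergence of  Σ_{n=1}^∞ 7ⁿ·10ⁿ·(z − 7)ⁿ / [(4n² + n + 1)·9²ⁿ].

[409/70, 571/70]

Apply the ratio test: |a_{n+1}| / |a_n| = [(4n² + n + 1)/(4(n+1)² + (n+1) + 1)] · 7·10/81, which tends to 70/81 as n → ∞.
Thus R = 1/(70/81) = 81/70.
When z = 571/70, absolute convergence follows by limit comparison with Σ 1/n².
Endpoint z = 409/70: absolute convergence follows by limit comparison with Σ 1/n².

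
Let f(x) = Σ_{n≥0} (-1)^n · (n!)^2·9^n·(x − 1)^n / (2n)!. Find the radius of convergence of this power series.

Apply the ratio test: |a_{n+1}| / |a_n| = (n+1)²/[(2n+1)·(2n+2)] · 9, which tends to 9/4 as n → ∞.
Hence the series converges for |x − 1| < 1/(9/4) = 4/9, so the radius of convergence is 4/9.

R = 4/9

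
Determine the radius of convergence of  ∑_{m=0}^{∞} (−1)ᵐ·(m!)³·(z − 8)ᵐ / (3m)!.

The ratio of consecutive coefficients is (m+1)³/[(3m+1)·(3m+2)·(3m+3)] → 1/27.
Convergence for |z − 8| · 1/27 < 1, i.e. |z − 8| < 27. So R = 27.

R = 27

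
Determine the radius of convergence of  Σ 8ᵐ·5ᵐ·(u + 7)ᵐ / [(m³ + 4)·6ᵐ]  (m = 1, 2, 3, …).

The ratio of consecutive coefficients is [(m³ + 4)/((m+1)³ + 4)] · 8·5/6 → 20/3.
The series converges when 20/3 · |u + 7| < 1, giving R = 3/20.

R = 3/20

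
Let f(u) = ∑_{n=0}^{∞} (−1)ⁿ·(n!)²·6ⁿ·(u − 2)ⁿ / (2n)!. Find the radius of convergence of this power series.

R = 2/3

Ratio test: |a_{n+1}/a_n| = (n+1)²/[(2n+1)·(2n+2)] · 6 → 3/2 as n → ∞.
Thus R = 1/(3/2) = 2/3.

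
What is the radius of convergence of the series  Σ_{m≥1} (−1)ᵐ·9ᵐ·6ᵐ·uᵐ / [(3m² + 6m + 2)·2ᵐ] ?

Apply the ratio test: |a_{m+1}| / |a_m| = [(3m² + 6m + 2)/(3(m+1)² + 6(m+1) + 2)] · 9·6/2, which tends to 27 as m → ∞.
Hence the series converges for |u| < 1/(27) = 1/27, so the radius of convergence is 1/27.

R = 1/27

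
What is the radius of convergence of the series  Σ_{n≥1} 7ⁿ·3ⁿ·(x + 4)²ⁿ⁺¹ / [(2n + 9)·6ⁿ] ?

The ratio of consecutive coefficients is [(2n + 9)/(2(n+1) + 9)] · 7·3/6 → 7/2.
Successive powers of (x + 4) differ by 2, so the series converges when |x + 4|² · 7/2 < 1, i.e. |x + 4| < √(2/7). So R = √14/7.

R = √14/7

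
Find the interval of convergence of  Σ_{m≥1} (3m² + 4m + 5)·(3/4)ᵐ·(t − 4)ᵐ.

By the ratio test, |a_{m+1}/a_m| = [(3(m+1)² + 4(m+1) + 5)/(3m² + 4m + 5)] · 3/4 → 3/4.
Hence the series converges for |t − 4| < 1/(3/4) = 4/3, so the radius of convergence is 4/3.
Endpoint t = 16/3: the terms have absolute value of order m², which does not tend to 0, so the series diverges by the divergence test.
Endpoint t = 8/3: the terms have absolute value of order m², which does not tend to 0, so the series diverges by the divergence test.

(8/3, 16/3)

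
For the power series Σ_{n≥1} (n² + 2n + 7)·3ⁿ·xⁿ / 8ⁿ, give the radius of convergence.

R = 8/3

Ratio test: |a_{n+1}/a_n| = [((n+1)² + 2(n+1) + 7)/(n² + 2n + 7)] · 3/8 → 3/8 as n → ∞.
Convergence for |x| · 3/8 < 1, i.e. |x| < 8/3. So R = 8/3.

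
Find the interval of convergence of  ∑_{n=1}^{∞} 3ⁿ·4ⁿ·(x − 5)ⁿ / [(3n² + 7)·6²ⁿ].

[2, 8]

Ratio test: |a_{n+1}/a_n| = [(3n² + 7)/(3(n+1)² + 7)] · 3·4/36 → 1/3 as n → ∞.
Convergence for |x − 5| · 1/3 < 1, i.e. |x − 5| < 3. So R = 3.
Check x = 8: absolute convergence follows by limit comparison with Σ 1/n².
At x = 2: the series is dominated by a constant times Σ 1/n², which converges (p = 2 > 1).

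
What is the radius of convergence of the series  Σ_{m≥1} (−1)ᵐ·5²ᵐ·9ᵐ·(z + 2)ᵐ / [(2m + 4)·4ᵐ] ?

R = 4/225

By the ratio test, |a_{m+1}/a_m| = [(2m + 4)/(2(m+1) + 4)] · 25·9/4 → 225/4.
Convergence for |z + 2| · 225/4 < 1, i.e. |z + 2| < 4/225. So R = 4/225.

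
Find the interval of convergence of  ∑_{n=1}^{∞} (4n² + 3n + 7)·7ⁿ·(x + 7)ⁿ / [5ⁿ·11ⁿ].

(-104/7, 6/7)

By the ratio test, |a_{n+1}/a_n| = [(4(n+1)² + 3(n+1) + 7)/(4n² + 3n + 7)] · 7/(5·11) → 7/55.
The series converges when 7/55 · |x + 7| < 1, giving R = 55/7.
When x = 6/7, the terms do not tend to 0, so the series diverges.
Check x = -104/7: the terms do not tend to 0, so the series diverges.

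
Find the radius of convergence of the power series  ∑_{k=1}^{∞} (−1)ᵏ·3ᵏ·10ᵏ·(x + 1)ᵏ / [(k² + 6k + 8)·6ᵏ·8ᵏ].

R = 8/5

Apply the ratio test: |a_{k+1}| / |a_k| = [(k² + 6k + 8)/((k+1)² + 6(k+1) + 8)] · 3·10/(6·8), which tends to 5/8 as k → ∞.
Thus R = 1/(5/8) = 8/5.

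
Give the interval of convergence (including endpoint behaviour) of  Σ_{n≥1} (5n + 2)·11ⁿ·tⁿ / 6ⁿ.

(-6/11, 6/11)

The ratio of consecutive coefficients is [(5(n+1) + 2)/(5n + 2)] · 11/6 → 11/6.
Convergence for |t| · 11/6 < 1, i.e. |t| < 6/11. So R = 6/11.
Endpoint t = 6/11: the terms do not tend to 0, so the series diverges.
When t = -6/11, the terms do not tend to 0, so the series diverges.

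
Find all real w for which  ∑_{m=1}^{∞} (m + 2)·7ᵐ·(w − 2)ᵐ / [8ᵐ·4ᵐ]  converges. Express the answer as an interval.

(-18/7, 46/7)

The ratio of consecutive coefficients is [((m+1) + 2)/(m + 2)] · 7/(8·4) → 7/32.
Hence the series converges for |w − 2| < 1/(7/32) = 32/7, so the radius of convergence is 32/7.
When w = 46/7, the m-th term does not approach 0; divergence by the term test.
At w = -18/7: the terms do not tend to 0, so the series diverges.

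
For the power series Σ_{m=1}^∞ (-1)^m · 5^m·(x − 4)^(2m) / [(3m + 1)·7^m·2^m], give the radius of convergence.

R = √70/5

Apply the ratio test: |a_{m+1}| / |a_m| = [(3m + 1)/(3(m+1) + 1)] · 5/(7·2), which tends to 5/14 as m → ∞.
Successive powers of (x − 4) differ by 2, so the series converges when |x − 4|² · 5/14 < 1, i.e. |x − 4| < √(14/5). So R = √70/5.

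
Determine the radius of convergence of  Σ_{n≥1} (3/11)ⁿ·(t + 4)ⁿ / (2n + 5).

Apply the ratio test: |a_{n+1}| / |a_n| = [(2n + 5)/(2(n+1) + 5)] · 3/11, which tends to 3/11 as n → ∞.
The series converges when 3/11 · |t + 4| < 1, giving R = 11/3.

R = 11/3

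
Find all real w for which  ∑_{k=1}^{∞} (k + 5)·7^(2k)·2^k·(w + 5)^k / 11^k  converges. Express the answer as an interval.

(-501/98, -479/98)

Ratio test: |a_{k+1}/a_k| = [((k+1) + 5)/(k + 5)] · 49·2/11 → 98/11 as k → ∞.
The series converges when 98/11 · |w + 5| < 1, giving R = 11/98.
At w = -479/98: the terms do not tend to 0, so the series diverges.
When w = -501/98, the terms have absolute value of order k, which does not tend to 0, so the series diverges by the divergence test.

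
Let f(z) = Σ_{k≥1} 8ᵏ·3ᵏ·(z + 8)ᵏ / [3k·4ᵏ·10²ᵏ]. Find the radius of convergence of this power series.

R = 50/3

The ratio of consecutive coefficients is [3k/3(k+1)] · 8·3/(4·100) → 3/50.
Hence the series converges for |z + 8| < 1/(3/50) = 50/3, so the radius of convergence is 50/3.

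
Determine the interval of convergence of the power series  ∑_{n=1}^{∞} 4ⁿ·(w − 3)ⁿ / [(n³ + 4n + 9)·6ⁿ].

Ratio test: |a_{n+1}/a_n| = [(n³ + 4n + 9)/((n+1)³ + 4(n+1) + 9)] · 4/6 → 2/3 as n → ∞.
The series converges when 2/3 · |w − 3| < 1, giving R = 3/2.
Check w = 9/2: the terms are on the order of 1/n³, so the series converges absolutely by comparison with the p-series (p = 3 > 1).
At w = 3/2: the series is dominated by a constant times Σ 1/n³, which converges (p = 3 > 1).

[3/2, 9/2]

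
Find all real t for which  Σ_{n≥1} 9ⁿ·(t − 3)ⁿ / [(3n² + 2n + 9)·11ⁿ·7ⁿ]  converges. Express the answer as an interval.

Ratio test: |a_{n+1}/a_n| = [(3n² + 2n + 9)/(3(n+1)² + 2(n+1) + 9)] · 9/(11·7) → 9/77 as n → ∞.
Hence the series converges for |t − 3| < 1/(9/77) = 77/9, so the radius of convergence is 77/9.
At t = 104/9: the series is dominated by a constant times Σ 1/n², which converges (p = 2 > 1).
Endpoint t = -50/9: absolute convergence follows by limit comparison with Σ 1/n².

[-50/9, 104/9]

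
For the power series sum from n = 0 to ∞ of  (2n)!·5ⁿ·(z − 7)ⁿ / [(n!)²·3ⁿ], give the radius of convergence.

R = 3/20

Ratio test: |a_{n+1}/a_n| = (2n+1)·(2n+2)/(n+1)² · 5/3 → 20/3 as n → ∞.
Thus R = 1/(20/3) = 3/20.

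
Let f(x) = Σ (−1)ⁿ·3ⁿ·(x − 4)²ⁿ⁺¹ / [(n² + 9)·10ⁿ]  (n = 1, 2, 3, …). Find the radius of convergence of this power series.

R = √30/3

By the ratio test, |a_{n+1}/a_n| = [(n² + 9)/((n+1)² + 9)] · 3/10 → 3/10.
Writing y = (x − 4)², the series in y has radius 10/3, so |x − 4| < √(10/3) and R = √30/3.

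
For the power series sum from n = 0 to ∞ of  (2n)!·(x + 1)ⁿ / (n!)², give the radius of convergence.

By the ratio test, |a_{n+1}/a_n| = (2n+1)·(2n+2)/(n+1)² → 4.
Convergence for |x + 1| · 4 < 1, i.e. |x + 1| < 1/4. So R = 1/4.

R = 1/4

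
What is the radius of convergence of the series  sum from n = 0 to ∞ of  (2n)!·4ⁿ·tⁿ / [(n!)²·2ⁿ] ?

By the ratio test, |a_{n+1}/a_n| = (2n+1)·(2n+2)/(n+1)² · 4/2 → 8.
Convergence for |t| · 8 < 1, i.e. |t| < 1/8. So R = 1/8.

R = 1/8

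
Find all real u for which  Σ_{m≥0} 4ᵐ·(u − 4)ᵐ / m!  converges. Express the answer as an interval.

Apply the ratio test: |a_{m+1}| / |a_m| = 4 · 1/(m+1), which tends to 0 as m → ∞.
The ratio tends to 0 regardless of u, hence R = ∞.

(−∞, ∞)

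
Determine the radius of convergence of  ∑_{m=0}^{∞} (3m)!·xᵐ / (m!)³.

R = 1/27

Ratio test: |a_{m+1}/a_m| = (3m+1)·(3m+2)·(3m+3)/(m+1)³ → 27 as m → ∞.
The series converges when 27 · |x| < 1, giving R = 1/27.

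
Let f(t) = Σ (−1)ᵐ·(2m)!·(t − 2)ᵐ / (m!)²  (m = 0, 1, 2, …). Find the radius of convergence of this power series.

R = 1/4

By the ratio test, |a_{m+1}/a_m| = (2m+1)·(2m+2)/(m+1)² → 4.
Hence the series converges for |t − 2| < 1/(4) = 1/4, so the radius of convergence is 1/4.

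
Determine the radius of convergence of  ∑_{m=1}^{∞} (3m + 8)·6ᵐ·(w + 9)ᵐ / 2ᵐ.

Apply the ratio test: |a_{m+1}| / |a_m| = [(3(m+1) + 8)/(3m + 8)] · 6/2, which tends to 3 as m → ∞.
Thus R = 1/(3) = 1/3.

R = 1/3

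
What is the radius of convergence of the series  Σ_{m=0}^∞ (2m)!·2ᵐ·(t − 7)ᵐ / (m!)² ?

R = 1/8

Ratio test: |a_{m+1}/a_m| = (2m+1)·(2m+2)/(m+1)² · 2 → 8 as m → ∞.
The series converges when 8 · |t − 7| < 1, giving R = 1/8.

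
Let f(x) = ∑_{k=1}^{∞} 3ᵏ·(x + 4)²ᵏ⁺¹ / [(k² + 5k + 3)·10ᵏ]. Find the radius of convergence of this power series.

The ratio of consecutive coefficients is [(k² + 5k + 3)/((k+1)² + 5(k+1) + 3)] · 3/10 → 3/10.
Writing y = (x + 4)², the series in y has radius 10/3, so |x + 4| < √(10/3) and R = √30/3.

R = √30/3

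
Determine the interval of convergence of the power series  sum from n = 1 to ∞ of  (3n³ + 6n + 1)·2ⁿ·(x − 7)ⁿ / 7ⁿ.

(7/2, 21/2)

Ratio test: |a_{n+1}/a_n| = [(3(n+1)³ + 6(n+1) + 1)/(3n³ + 6n + 1)] · 2/7 → 2/7 as n → ∞.
Thus R = 1/(2/7) = 7/2.
When x = 21/2, the terms have absolute value of order n³, which does not tend to 0, so the series diverges by the divergence test.
Check x = 7/2: the n-th term does not approach 0; divergence by the term test.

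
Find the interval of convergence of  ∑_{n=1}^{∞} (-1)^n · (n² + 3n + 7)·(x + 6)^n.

(-7, -5)

Ratio test: |a_{n+1}/a_n| = ((n+1)² + 3(n+1) + 7)/(n² + 3n + 7) → 1 as n → ∞.
So the series converges when |x + 6| < 1 and diverges when |x + 6| > 1; R = 1.
At x = -5: the n-th term does not approach 0; divergence by the term test.
At x = -7: the terms have absolute value of order n², which does not tend to 0, so the series diverges by the divergence test.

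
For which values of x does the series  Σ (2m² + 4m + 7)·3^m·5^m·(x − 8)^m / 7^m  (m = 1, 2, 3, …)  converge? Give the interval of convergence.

By the ratio test, |a_{m+1}/a_m| = [(2(m+1)² + 4(m+1) + 7)/(2m² + 4m + 7)] · 3·5/7 → 15/7.
Thus R = 1/(15/7) = 7/15.
When x = 127/15, the terms have absolute value of order m², which does not tend to 0, so the series diverges by the divergence test.
When x = 113/15, the terms do not tend to 0, so the series diverges.

(113/15, 127/15)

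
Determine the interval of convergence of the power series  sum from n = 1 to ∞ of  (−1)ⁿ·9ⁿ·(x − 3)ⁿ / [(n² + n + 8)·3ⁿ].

[8/3, 10/3]

By the ratio test, |a_{n+1}/a_n| = [(n² + n + 8)/((n+1)² + (n+1) + 8)] · 9/3 → 3.
Convergence for |x − 3| · 3 < 1, i.e. |x − 3| < 1/3. So R = 1/3.
Check x = 10/3: absolute convergence follows by limit comparison with Σ 1/n².
When x = 8/3, absolute convergence follows by limit comparison with Σ 1/n².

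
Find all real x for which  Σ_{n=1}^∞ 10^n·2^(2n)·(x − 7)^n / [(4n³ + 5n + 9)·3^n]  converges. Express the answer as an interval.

By the ratio test, |a_{n+1}/a_n| = [(4n³ + 5n + 9)/(4(n+1)³ + 5(n+1) + 9)] · 10·4/3 → 40/3.
The series converges when 40/3 · |x − 7| < 1, giving R = 3/40.
Endpoint x = 283/40: absolute convergence follows by limit comparison with Σ 1/n³.
Check x = 277/40: the terms are on the order of 1/n³, so the series converges absolutely by comparison with the p-series (p = 3 > 1).

[277/40, 283/40]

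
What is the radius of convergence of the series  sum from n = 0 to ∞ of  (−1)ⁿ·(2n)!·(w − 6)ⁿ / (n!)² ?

R = 1/4

Apply the ratio test: |a_{n+1}| / |a_n| = (2n+1)·(2n+2)/(n+1)², which tends to 4 as n → ∞.
Thus R = 1/(4) = 1/4.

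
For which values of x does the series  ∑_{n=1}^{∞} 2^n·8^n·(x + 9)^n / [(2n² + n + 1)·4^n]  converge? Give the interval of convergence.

Ratio test: |a_{n+1}/a_n| = [(2n² + n + 1)/(2(n+1)² + (n+1) + 1)] · 2·8/4 → 4 as n → ∞.
Convergence for |x + 9| · 4 < 1, i.e. |x + 9| < 1/4. So R = 1/4.
Endpoint x = -35/4: the series is dominated by a constant times Σ 1/n², which converges (p = 2 > 1).
When x = -37/4, the terms are on the order of 1/n², so the series converges absolutely by comparison with the p-series (p = 2 > 1).

[-37/4, -35/4]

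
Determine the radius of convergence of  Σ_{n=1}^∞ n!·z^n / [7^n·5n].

R = 0

Apply the ratio test: |a_{n+1}| / |a_n| = (n+1) · 1/7 · 5n/5(n+1), which tends to ∞ as n → ∞.
Since the ratio → ∞, the series diverges for every z ≠ 0, and R = 0.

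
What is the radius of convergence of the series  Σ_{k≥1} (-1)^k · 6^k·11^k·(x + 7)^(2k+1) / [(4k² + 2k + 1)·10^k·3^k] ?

Ratio test: |a_{k+1}/a_k| = [(4k² + 2k + 1)/(4(k+1)² + 2(k+1) + 1)] · 6·11/(10·3) → 11/5 as k → ∞.
Writing y = (x + 7)², the series in y has radius 5/11, so |x + 7| < √(5/11) and R = √55/11.

R = √55/11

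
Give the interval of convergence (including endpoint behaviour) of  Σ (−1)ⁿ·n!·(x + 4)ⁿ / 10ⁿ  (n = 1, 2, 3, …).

{-4}

Apply the ratio test: |a_{n+1}| / |a_n| = (n+1) · 1/10, which tends to ∞ as n → ∞.
Since the ratio → ∞, the series diverges for every x ≠ -4, and R = 0.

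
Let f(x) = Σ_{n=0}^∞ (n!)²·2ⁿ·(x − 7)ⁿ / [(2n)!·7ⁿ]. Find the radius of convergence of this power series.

R = 14

Ratio test: |a_{n+1}/a_n| = (n+1)²/[(2n+1)·(2n+2)] · 2/7 → 1/14 as n → ∞.
The series converges when 1/14 · |x − 7| < 1, giving R = 14.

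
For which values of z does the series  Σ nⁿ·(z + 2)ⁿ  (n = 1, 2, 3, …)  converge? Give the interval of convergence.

{-2}

Root test: |a_n|^(1/n) = n → ∞.
Since the n-th root of |a_n| is unbounded, the series converges only at z = -2; R = 0.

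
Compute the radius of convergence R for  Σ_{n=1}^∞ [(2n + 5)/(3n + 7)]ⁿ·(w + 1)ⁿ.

Root test: |a_n|^(1/n) = (2n + 5)/(3n + 7) → 2/3.
Convergence for |w + 1| · 2/3 < 1, i.e. |w + 1| < 3/2. So R = 3/2.

R = 3/2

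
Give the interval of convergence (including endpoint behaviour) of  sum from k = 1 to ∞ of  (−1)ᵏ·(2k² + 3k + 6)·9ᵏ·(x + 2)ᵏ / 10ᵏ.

(-28/9, -8/9)

Apply the ratio test: |a_{k+1}| / |a_k| = [(2(k+1)² + 3(k+1) + 6)/(2k² + 3k + 6)] · 9/10, which tends to 9/10 as k → ∞.
Hence the series converges for |x + 2| < 1/(9/10) = 10/9, so the radius of convergence is 10/9.
Check x = -8/9: the terms do not tend to 0, so the series diverges.
At x = -28/9: the terms have absolute value of order k², which does not tend to 0, so the series diverges by the divergence test.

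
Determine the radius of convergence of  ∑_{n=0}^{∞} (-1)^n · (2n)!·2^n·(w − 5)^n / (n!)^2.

Ratio test: |a_{n+1}/a_n| = (2n+1)·(2n+2)/(n+1)² · 2 → 8 as n → ∞.
Hence the series converges for |w − 5| < 1/(8) = 1/8, so the radius of convergence is 1/8.

R = 1/8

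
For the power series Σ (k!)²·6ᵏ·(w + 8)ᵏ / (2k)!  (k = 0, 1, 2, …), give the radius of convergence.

R = 2/3

Ratio test: |a_{k+1}/a_k| = (k+1)²/[(2k+1)·(2k+2)] · 6 → 3/2 as k → ∞.
Thus R = 1/(3/2) = 2/3.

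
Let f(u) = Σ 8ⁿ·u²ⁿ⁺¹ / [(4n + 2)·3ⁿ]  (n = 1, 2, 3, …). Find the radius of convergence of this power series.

R = √6/4

Ratio test: |a_{n+1}/a_n| = [(4n + 2)/(4(n+1) + 2)] · 8/3 → 8/3 as n → ∞.
Successive powers of u differ by 2, so the series converges when |u|² · 8/3 < 1, i.e. |u| < √(3/8). So R = √6/4.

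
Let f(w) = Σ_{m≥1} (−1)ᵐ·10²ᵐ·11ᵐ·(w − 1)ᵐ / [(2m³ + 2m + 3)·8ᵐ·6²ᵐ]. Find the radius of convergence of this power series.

Ratio test: |a_{m+1}/a_m| = [(2m³ + 2m + 3)/(2(m+1)³ + 2(m+1) + 3)] · 100·11/(8·36) → 275/72 as m → ∞.
Convergence for |w − 1| · 275/72 < 1, i.e. |w − 1| < 72/275. So R = 72/275.

R = 72/275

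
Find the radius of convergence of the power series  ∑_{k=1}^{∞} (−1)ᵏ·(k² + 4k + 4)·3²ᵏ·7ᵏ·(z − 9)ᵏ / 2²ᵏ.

R = 4/63

Apply the ratio test: |a_{k+1}| / |a_k| = [((k+1)² + 4(k+1) + 4)/(k² + 4k + 4)] · 9·7/4, which tends to 63/4 as k → ∞.
The series converges when 63/4 · |z − 9| < 1, giving R = 4/63.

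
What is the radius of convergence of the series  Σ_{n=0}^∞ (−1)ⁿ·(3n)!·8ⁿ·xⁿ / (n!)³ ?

Ratio test: |a_{n+1}/a_n| = (3n+1)·(3n+2)·(3n+3)/(n+1)³ · 8 → 216 as n → ∞.
The series converges when 216 · |x| < 1, giving R = 1/216.

R = 1/216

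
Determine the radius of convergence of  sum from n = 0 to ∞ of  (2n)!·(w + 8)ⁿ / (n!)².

The ratio of consecutive coefficients is (2n+1)·(2n+2)/(n+1)² → 4.
Convergence for |w + 8| · 4 < 1, i.e. |w + 8| < 1/4. So R = 1/4.

R = 1/4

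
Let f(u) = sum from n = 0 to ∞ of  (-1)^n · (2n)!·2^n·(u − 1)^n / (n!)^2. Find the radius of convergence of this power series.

R = 1/8

By the ratio test, |a_{n+1}/a_n| = (2n+1)·(2n+2)/(n+1)² · 2 → 8.
Hence the series converges for |u − 1| < 1/(8) = 1/8, so the radius of convergence is 1/8.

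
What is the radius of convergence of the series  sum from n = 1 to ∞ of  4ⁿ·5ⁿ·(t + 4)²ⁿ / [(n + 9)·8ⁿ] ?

Ratio test: |a_{n+1}/a_n| = [(n + 9)/((n+1) + 9)] · 4·5/8 → 5/2 as n → ∞.
Successive powers of (t + 4) differ by 2, so the series converges when |t + 4|² · 5/2 < 1, i.e. |t + 4| < √(2/5). So R = √10/5.

R = √10/5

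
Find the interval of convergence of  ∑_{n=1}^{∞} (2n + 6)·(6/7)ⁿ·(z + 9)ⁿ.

By the ratio test, |a_{n+1}/a_n| = [(2(n+1) + 6)/(2n + 6)] · 6/7 → 6/7.
Thus R = 1/(6/7) = 7/6.
When z = -47/6, the terms do not tend to 0, so the series diverges.
At z = -61/6: the terms have absolute value of order n, which does not tend to 0, so the series diverges by the divergence test.

(-61/6, -47/6)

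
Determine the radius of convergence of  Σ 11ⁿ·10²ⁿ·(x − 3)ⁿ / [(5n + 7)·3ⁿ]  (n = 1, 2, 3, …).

Ratio test: |a_{n+1}/a_n| = [(5n + 7)/(5(n+1) + 7)] · 11·100/3 → 1100/3 as n → ∞.
Thus R = 1/(1100/3) = 3/1100.

R = 3/1100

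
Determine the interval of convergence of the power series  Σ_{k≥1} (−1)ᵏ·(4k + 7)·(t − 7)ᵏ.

The ratio of consecutive coefficients is (4(k+1) + 7)/(4k + 7) → 1.
So the series converges when |t − 7| < 1 and diverges when |t − 7| > 1; R = 1.
At t = 8: the k-th term does not approach 0; divergence by the term test.
When t = 6, the terms do not tend to 0, so the series diverges.

(6, 8)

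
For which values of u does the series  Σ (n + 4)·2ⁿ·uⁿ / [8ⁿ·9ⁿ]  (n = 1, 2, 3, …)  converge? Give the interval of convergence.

Ratio test: |a_{n+1}/a_n| = [((n+1) + 4)/(n + 4)] · 2/(8·9) → 1/36 as n → ∞.
Convergence for |u| · 1/36 < 1, i.e. |u| < 36. So R = 36.
Check u = 36: the terms do not tend to 0, so the series diverges.
At u = -36: the n-th term does not approach 0; divergence by the term test.

(-36, 36)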